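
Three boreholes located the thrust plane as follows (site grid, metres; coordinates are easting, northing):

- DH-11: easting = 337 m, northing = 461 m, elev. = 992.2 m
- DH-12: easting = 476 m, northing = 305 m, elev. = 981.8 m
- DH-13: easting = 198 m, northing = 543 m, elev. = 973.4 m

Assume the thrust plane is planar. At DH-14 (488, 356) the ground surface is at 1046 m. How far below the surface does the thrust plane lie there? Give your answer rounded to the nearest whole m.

Let the plane be z = a·easting + b·northing + c.
DH-12−DH-11: 139a − 156b = −10.4;  DH-13−DH-11: −139a + 82b = −18.8.
Solving gives a = 0.36803, b = 0.39459.
Then c = 992.2 − a·337 − b·461 = 686.26.
At (488, 356): z_contact = 179.6 + 140.5 + 686.26 = 1006.3 m.
Depth below ground = 1046 − 1006.3 = 40 m.

40 m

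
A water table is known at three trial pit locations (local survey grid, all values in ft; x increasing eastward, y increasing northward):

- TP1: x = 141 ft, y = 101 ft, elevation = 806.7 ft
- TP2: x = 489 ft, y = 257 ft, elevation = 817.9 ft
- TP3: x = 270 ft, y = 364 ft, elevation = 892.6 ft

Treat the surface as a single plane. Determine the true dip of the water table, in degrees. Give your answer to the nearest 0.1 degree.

Let the plane be z = a·x + b·y + c.
TP2−TP1: 348a + 156b = 11.2;  TP3−TP1: 129a + 263b = 85.9.
Solving gives a = −0.14643, b = 0.39844.
Gradient magnitude |∇z| = √(a² + b²) = √(0.02144 + 0.15875) = 0.42449.
True dip = arctan(0.42449) = 23.0°, dipping toward SSE (azimuth ≈ 160°).

23.0°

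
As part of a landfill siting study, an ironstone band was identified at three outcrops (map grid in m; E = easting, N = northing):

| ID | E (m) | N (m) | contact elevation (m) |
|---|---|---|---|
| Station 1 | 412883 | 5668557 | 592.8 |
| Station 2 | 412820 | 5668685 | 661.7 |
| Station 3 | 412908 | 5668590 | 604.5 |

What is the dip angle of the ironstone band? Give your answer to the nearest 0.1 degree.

Let the plane be z = a·E + b·N + c.
Station 2−Station 1: −63a + 128b = 68.9;  Station 3−Station 1: 25a + 33b = 11.7.
Solving gives a = −0.14702, b = 0.46592.
Gradient magnitude |∇z| = √(a² + b²) = √(0.02161 + 0.21708) = 0.48857.
True dip = arctan(0.48857) = 26.0°, dipping toward SSE (azimuth ≈ 162°).

26.0°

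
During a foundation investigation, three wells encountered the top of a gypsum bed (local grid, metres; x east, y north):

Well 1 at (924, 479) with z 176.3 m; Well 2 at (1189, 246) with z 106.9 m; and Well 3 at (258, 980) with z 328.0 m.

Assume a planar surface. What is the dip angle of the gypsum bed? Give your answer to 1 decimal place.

Two edge vectors: Well 1→Well 2 = (265, -233, -69.4), Well 1→Well 3 = (-666, 501, 151.7).
Normal n = (Well 1→Well 2) × (Well 1→Well 3) = (-576.7, 6019.9, -22413).
So ∂z/∂x = −n_x/n_z = −0.02573 and ∂z/∂y = −n_y/n_z = 0.26859.
Gradient magnitude |∇z| = √(a² + b²) = √(0.00066 + 0.07214) = 0.26982.
True dip = arctan(0.26982) = 15.1°, dipping toward S (azimuth ≈ 175°).

15.1°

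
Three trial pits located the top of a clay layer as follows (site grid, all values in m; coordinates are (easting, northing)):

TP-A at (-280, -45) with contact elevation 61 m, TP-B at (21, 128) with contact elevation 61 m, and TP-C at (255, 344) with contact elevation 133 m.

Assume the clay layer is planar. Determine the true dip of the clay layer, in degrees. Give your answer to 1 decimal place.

45.5°

Let the plane be z = a·E + b·N + c.
TP-B−TP-A: 301a + 173b = 0;  TP-C−TP-A: 535a + 389b = 72.
Solving gives a = −0.50770, b = 0.88335.
Gradient magnitude |∇z| = √(a² + b²) = √(0.25776 + 0.78030) = 1.01885.
True dip = arctan(1.01885) = 45.5°, dipping toward SSE (azimuth ≈ 150°).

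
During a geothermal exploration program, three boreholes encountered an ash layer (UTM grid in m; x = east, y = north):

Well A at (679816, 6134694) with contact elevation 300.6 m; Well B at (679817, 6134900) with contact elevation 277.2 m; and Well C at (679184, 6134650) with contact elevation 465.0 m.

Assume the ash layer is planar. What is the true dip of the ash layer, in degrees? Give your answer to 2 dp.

Two edge vectors: Well A→Well B = (1, 206, -23.4), Well A→Well C = (-632, -44, 164.4).
Normal n = (Well A→Well B) × (Well A→Well C) = (32836.8, 14624.4, 130148).
So ∂z/∂x = −n_x/n_z = −0.25230 and ∂z/∂y = −n_y/n_z = −0.11237.
Gradient magnitude |∇z| = √(a² + b²) = √(0.06366 + 0.01263) = 0.27619.
True dip = arctan(0.27619) = 15.44°, dipping toward ENE (azimuth ≈ 066°).

15.44°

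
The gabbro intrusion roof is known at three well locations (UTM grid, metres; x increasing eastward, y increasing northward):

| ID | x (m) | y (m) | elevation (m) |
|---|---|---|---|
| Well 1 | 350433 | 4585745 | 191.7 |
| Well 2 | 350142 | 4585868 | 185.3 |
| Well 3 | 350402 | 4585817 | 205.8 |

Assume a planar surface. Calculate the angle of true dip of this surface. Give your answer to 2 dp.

15.74°

Two edge vectors: Well 1→Well 2 = (-291, 123, -6.4), Well 1→Well 3 = (-31, 72, 14.1).
Normal n = (Well 1→Well 2) × (Well 1→Well 3) = (2195.1, 4301.5, -17139).
So ∂z/∂x = −n_x/n_z = 0.12808 and ∂z/∂y = −n_y/n_z = 0.25098.
Gradient magnitude |∇z| = √(a² + b²) = √(0.01640 + 0.06299) = 0.28177.
True dip = arctan(0.28177) = 15.74°, dipping toward SSW (azimuth ≈ 207°).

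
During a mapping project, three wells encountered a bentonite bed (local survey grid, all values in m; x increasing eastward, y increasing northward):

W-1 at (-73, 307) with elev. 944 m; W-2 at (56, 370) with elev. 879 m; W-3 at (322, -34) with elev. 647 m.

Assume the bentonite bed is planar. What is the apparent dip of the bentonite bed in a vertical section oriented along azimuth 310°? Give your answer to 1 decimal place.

29.8°

Two edge vectors: W-1→W-2 = (129, 63, -65), W-1→W-3 = (395, -341, -297).
Normal n = (W-1→W-2) × (W-1→W-3) = (-40876, 12638, -68874).
So ∂z/∂x = −n_x/n_z = −0.59349 and ∂z/∂y = −n_y/n_z = 0.18349.
Unit vector along 310° is (sin 310°, cos 310°) = (-0.7660, 0.6428).
Slope in that direction = a·(-0.7660) + b·(0.6428) = 0.57259.
Apparent dip = arctan|0.57259| = 29.8° (true dip is 31.8°, so apparent ≤ true as expected).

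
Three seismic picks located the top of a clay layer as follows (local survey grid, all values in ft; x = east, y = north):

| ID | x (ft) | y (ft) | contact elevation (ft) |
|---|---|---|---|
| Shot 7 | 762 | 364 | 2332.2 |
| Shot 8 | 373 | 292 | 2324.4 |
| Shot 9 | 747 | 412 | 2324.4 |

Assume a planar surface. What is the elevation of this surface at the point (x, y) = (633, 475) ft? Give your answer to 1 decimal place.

2309.7 ft

Let the plane be z = a·x + b·y + c.
Shot 8−Shot 7: −389a − 72b = −7.8;  Shot 9−Shot 7: −15a + 48b = −7.8.
Solving gives a = 0.04739, b = −0.14769.
Then c = 2332.2 − a·762 − b·364 = 2349.85.
At (633, 475): z = 30.0 − 70.2 + 2349.85 = 2309.7 ft.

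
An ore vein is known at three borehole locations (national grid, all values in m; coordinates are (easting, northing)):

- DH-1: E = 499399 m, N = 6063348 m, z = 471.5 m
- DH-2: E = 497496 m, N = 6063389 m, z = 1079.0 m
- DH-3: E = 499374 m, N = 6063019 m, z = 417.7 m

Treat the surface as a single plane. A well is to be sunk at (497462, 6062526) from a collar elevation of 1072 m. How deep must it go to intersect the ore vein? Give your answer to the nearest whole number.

144 m

Let the plane be z = a·E + b·N + c.
DH-2−DH-1: −1903a + 41b = 607.5;  DH-3−DH-1: −25a − 329b = −53.8.
Solving gives a = −0.31519362, b = 0.18747672.
Then c = 471.5 − a·499399 − b·6063348 = −978857.71.
At (497462, 6062526): z_contact = −156796.8 + 1136582.5 − 978857.71 = 927.9 m.
Depth below ground = 1072 − 927.9 = 144 m.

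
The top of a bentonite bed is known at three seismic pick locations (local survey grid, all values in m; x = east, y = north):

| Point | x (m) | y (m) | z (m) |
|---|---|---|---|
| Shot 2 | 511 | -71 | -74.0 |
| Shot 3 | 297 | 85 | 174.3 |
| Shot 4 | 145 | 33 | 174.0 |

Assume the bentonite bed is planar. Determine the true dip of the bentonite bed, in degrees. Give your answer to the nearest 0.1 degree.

48.9°

Let the plane be z = a·x + b·y + c.
Shot 3−Shot 2: −214a + 156b = 248.3;  Shot 4−Shot 2: −366a + 104b = 248.
Solving gives a = −0.36925, b = 1.08513.
Gradient magnitude |∇z| = √(a² + b²) = √(0.13635 + 1.17750) = 1.14623.
True dip = arctan(1.14623) = 48.9°, dipping toward SSE (azimuth ≈ 161°).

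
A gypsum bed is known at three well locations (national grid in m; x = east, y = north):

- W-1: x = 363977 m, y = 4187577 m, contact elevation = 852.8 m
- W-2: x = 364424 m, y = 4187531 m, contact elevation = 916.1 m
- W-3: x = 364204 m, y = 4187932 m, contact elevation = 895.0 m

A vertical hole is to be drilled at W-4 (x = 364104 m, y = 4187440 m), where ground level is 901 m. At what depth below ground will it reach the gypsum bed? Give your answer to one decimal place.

Let the plane be z = a·x + b·y + c.
W-2−W-1: 447a − 46b = 63.3;  W-3−W-1: 227a + 355b = 42.2.
Solving gives a = 0.144345374, b = 0.026573522.
Then c = 852.8 − a·363977 − b·4187577 = −162964.26.
At (364104, 4187440): z_contact = 52556.73 + 111275.03 − 162964.26 = 867.49 m.
Depth below ground = 901 − 867.49 = 33.5 m.

33.5 m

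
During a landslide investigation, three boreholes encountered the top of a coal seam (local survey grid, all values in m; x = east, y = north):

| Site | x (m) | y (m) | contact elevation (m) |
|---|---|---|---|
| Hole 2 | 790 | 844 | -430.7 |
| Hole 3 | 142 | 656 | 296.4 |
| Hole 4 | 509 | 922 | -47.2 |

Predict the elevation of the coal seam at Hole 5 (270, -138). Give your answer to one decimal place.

-202.5 m

Let the plane be z = a·x + b·y + c.
Hole 3−Hole 2: −648a − 188b = 727.1;  Hole 4−Hole 2: −281a + 78b = 383.5.
Solving gives a = −1.24610, b = 0.42751.
Then c = -430.7 − a·790 − b·844 = 192.90.
At (270, -138): z = −336.4 − 59.0 + 192.90 = -202.5 m.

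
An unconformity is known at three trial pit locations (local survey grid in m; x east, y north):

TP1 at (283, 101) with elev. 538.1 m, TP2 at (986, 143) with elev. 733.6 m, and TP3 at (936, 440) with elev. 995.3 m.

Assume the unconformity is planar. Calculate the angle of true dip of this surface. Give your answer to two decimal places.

Let the plane be z = a·x + b·y + c.
TP2−TP1: 703a + 42b = 195.5;  TP3−TP1: 653a + 339b = 457.2.
Solving gives a = 0.22321, b = 0.91872.
Gradient magnitude |∇z| = √(a² + b²) = √(0.04982 + 0.84405) = 0.94545.
True dip = arctan(0.94545) = 43.39°, dipping toward SSW (azimuth ≈ 194°).

43.39°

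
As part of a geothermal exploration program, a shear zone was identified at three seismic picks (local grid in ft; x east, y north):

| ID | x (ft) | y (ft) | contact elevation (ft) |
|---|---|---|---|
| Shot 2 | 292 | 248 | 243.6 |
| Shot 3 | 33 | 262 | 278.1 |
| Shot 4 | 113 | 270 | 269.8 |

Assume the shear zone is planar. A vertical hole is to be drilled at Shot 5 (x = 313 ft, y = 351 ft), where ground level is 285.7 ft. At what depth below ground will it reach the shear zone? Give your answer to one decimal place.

25.0 ft

Two edge vectors: Shot 2→Shot 3 = (-259, 14, 34.5), Shot 2→Shot 4 = (-179, 22, 26.2).
Normal n = (Shot 2→Shot 3) × (Shot 2→Shot 4) = (-392.2, 610.3, -3192).
So ∂z/∂x = −n_x/n_z = −0.12287 and ∂z/∂y = −n_y/n_z = 0.19120.
Intercept c from Shot 2: 243.6 + 35.88 − 47.42 = 232.06.
At (313, 351): z_contact = −38.46 + 67.11 + 232.06 = 260.71 ft.
Depth below ground = 285.7 − 260.71 = 25.0 ft.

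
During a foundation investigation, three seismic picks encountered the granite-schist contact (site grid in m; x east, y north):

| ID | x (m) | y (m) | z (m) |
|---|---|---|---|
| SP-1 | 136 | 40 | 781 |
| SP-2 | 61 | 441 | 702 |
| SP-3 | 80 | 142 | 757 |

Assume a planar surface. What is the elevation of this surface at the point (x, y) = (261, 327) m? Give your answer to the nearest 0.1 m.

743.4 m

Let the plane be z = a·x + b·y + c.
SP-2−SP-1: −75a + 401b = −79;  SP-3−SP-1: −56a + 102b = −24.
Solving gives a = 0.10577, b = −0.17723.
Then c = 781 − a·136 − b·40 = 773.70.
At (261, 327): z = 27.6 − 58.0 + 773.70 = 743.4 m.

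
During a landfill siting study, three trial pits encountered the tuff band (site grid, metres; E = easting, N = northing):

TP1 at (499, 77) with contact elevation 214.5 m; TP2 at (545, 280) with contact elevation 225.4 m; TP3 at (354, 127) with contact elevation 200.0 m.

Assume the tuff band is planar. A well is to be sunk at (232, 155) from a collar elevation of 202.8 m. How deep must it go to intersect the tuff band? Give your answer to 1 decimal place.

15.4 m

Let the plane be z = a·E + b·N + c.
TP2−TP1: 46a + 203b = 10.9;  TP3−TP1: −145a + 50b = −14.5.
Solving gives a = 0.10993, b = 0.02879.
Then c = 214.5 − a·499 − b·77 = 157.43.
At (232, 155): z_contact = 25.50 + 4.46 + 157.43 = 187.40 m.
Depth below ground = 202.8 − 187.40 = 15.4 m.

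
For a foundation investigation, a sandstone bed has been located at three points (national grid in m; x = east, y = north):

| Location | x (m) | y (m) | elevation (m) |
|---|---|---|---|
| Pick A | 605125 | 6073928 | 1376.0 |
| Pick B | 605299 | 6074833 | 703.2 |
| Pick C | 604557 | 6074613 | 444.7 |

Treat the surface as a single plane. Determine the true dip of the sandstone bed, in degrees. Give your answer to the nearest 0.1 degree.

46.4°

Let the plane be z = a·x + b·y + c.
Pick B−Pick A: 174a + 905b = −672.8;  Pick C−Pick A: −568a + 685b = −931.3.
Solving gives a = 0.60319, b = −0.85940.
Gradient magnitude |∇z| = √(a² + b²) = √(0.36384 + 0.73856) = 1.04995.
True dip = arctan(1.04995) = 46.4°, dipping toward NW (azimuth ≈ 325°).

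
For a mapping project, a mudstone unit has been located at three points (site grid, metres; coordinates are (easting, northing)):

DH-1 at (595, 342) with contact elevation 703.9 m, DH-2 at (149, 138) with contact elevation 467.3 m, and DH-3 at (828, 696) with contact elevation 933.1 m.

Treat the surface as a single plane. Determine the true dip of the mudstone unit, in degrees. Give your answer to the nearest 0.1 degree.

Two edge vectors: DH-1→DH-2 = (-446, -204, -236.6), DH-1→DH-3 = (233, 354, 229.2).
Normal n = (DH-1→DH-2) × (DH-1→DH-3) = (36999.6, 47095.4, -110352).
So ∂z/∂E = −n_x/n_z = 0.33529 and ∂z/∂N = −n_y/n_z = 0.42677.
Gradient magnitude |∇z| = √(a² + b²) = √(0.11242 + 0.18214) = 0.54273.
True dip = arctan(0.54273) = 28.5°, dipping toward SW (azimuth ≈ 218°).

28.5°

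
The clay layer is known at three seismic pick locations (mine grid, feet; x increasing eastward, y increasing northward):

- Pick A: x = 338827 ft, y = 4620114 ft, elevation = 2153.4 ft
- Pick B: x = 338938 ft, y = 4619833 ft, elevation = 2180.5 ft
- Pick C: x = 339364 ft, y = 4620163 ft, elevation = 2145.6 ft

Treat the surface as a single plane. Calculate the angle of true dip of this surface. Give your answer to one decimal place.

Two edge vectors: Pick A→Pick B = (111, -281, 27.1), Pick A→Pick C = (537, 49, -7.8).
Normal n = (Pick A→Pick B) × (Pick A→Pick C) = (863.9, 15418.5, 156336).
So ∂z/∂x = −n_x/n_z = −0.00553 and ∂z/∂y = −n_y/n_z = −0.09862.
Gradient magnitude |∇z| = √(a² + b²) = √(0.00003 + 0.00973) = 0.09878.
True dip = arctan(0.09878) = 5.6°, dipping toward N (azimuth ≈ 003°).

5.6°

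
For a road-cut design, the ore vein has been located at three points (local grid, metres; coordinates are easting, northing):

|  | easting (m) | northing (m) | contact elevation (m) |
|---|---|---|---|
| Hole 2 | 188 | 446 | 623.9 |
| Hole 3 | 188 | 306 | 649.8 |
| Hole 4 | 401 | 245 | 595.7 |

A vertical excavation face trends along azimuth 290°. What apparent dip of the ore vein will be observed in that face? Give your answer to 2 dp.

Two edge vectors: Hole 2→Hole 3 = (0, -140, 25.9), Hole 2→Hole 4 = (213, -201, -28.2).
Normal n = (Hole 2→Hole 3) × (Hole 2→Hole 4) = (9153.9, 5516.7, 29820).
So ∂z/∂easting = −n_x/n_z = −0.30697 and ∂z/∂northing = −n_y/n_z = −0.18500.
Unit vector along 290° is (sin 290°, cos 290°) = (-0.9397, 0.3420).
Slope in that direction = a·(-0.9397) + b·(0.3420) = 0.22519.
Apparent dip = arctan|0.22519| = 12.69° (true dip is 19.7°, so apparent ≤ true as expected).

12.69°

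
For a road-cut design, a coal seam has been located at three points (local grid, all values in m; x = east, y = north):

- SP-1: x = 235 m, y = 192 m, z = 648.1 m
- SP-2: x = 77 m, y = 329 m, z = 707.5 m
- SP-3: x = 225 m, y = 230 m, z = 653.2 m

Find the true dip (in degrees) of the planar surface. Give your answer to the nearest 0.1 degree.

Let the plane be z = a·x + b·y + c.
SP-2−SP-1: −158a + 137b = 59.4;  SP-3−SP-1: −10a + 38b = 5.1.
Solving gives a = −0.33632, b = 0.04571.
Gradient magnitude |∇z| = √(a² + b²) = √(0.11311 + 0.00209) = 0.33941.
True dip = arctan(0.33941) = 18.7°, dipping toward E (azimuth ≈ 098°).

18.7°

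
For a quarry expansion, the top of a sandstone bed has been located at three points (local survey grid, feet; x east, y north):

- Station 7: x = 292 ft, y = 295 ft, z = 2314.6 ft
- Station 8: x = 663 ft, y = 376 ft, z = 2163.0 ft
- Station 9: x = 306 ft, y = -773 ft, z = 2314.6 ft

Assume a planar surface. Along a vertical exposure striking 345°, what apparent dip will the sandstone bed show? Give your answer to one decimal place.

5.7°

Let the plane be z = a·x + b·y + c.
Station 8−Station 7: 371a + 81b = −151.6;  Station 9−Station 7: 14a − 1068b = 0.
Solving gives a = −0.40746, b = −0.00534.
Unit vector along 345° is (sin 345°, cos 345°) = (-0.2588, 0.9659).
Slope in that direction = a·(-0.2588) + b·(0.9659) = 0.10030.
Apparent dip = arctan|0.10030| = 5.7° (true dip is 22.2°, so apparent ≤ true as expected).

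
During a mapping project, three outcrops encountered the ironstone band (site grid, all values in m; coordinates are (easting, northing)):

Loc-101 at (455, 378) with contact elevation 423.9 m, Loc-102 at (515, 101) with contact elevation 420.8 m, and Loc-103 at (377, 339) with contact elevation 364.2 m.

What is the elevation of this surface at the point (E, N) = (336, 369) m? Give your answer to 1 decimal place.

340.9 m

Let the plane be z = a·E + b·N + c.
Loc-102−Loc-101: 60a − 277b = −3.1;  Loc-103−Loc-101: −78a − 39b = −59.7.
Solving gives a = 0.68554, b = 0.15968.
Then c = 423.9 − a·455 − b·378 = 51.62.
At (336, 369): z = 230.3 + 58.9 + 51.62 = 340.9 m.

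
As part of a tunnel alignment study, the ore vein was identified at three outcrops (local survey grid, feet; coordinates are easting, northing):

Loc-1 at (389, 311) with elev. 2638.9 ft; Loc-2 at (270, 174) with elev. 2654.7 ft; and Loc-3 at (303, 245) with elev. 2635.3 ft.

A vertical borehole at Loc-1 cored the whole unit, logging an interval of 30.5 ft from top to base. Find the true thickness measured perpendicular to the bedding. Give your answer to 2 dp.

26.15 ft

Two edge vectors: Loc-1→Loc-2 = (-119, -137, 15.8), Loc-1→Loc-3 = (-86, -66, -3.6).
Normal n = (Loc-1→Loc-2) × (Loc-1→Loc-3) = (1536, -1787.2, -3928).
So ∂z/∂easting = −n_x/n_z = 0.39104 and ∂z/∂northing = −n_y/n_z = −0.45499.
|∇z| = √(a²+b²) = 0.59994, so dip δ = arctan(0.59994) = 30.96°.
True thickness = vertical thickness × cos δ = 30.5 × cos 30.96° = 26.15 ft.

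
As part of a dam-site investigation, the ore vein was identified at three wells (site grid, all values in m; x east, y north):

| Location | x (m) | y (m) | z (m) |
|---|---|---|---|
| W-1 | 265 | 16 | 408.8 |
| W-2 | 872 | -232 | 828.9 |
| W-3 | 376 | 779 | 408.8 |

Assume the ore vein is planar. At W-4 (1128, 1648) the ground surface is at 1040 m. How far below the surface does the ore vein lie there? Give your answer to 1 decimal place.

Two edge vectors: W-1→W-2 = (607, -248, 420.1), W-1→W-3 = (111, 763, 0).
Normal n = (W-1→W-2) × (W-1→W-3) = (-320536.3, 46631.1, 490669).
So ∂z/∂x = −n_x/n_z = 0.653264 and ∂z/∂y = −n_y/n_z = −0.095036.
Intercept c from W-1: 408.8 − 173.11 + 1.52 = 237.21.
At (1128, 1648): z_contact = 736.88 − 156.62 + 237.21 = 817.47 m.
Depth below ground = 1040 − 817.47 = 222.5 m.

222.5 m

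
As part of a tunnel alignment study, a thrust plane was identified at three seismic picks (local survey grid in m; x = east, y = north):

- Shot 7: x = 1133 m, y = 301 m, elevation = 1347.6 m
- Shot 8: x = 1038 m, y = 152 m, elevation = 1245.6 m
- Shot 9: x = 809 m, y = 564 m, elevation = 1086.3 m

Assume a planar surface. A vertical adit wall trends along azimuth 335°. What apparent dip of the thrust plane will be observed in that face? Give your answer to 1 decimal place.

Two edge vectors: Shot 7→Shot 8 = (-95, -149, -102), Shot 7→Shot 9 = (-324, 263, -261.3).
Normal n = (Shot 7→Shot 8) × (Shot 7→Shot 9) = (65759.7, 8224.5, -73261).
So ∂z/∂x = −n_x/n_z = 0.89761 and ∂z/∂y = −n_y/n_z = 0.11226.
Unit vector along 335° is (sin 335°, cos 335°) = (-0.4226, 0.9063).
Slope in that direction = a·(-0.4226) + b·(0.9063) = −0.27760.
Apparent dip = arctan|0.27760| = 15.5° (true dip is 42.1°, so apparent ≤ true as expected).

15.5°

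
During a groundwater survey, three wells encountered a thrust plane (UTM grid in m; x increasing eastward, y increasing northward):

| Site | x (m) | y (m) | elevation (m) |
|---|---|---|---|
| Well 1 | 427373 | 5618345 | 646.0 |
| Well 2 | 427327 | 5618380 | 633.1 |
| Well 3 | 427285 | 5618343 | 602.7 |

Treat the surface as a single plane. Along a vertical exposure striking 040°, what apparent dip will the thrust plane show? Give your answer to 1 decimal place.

Let the plane be z = a·x + b·y + c.
Well 2−Well 1: −46a + 35b = −12.9;  Well 3−Well 1: −88a − 2b = −43.3.
Solving gives a = 0.48591, b = 0.27005.
Unit vector along 040° is (sin 40°, cos 40°) = (0.6428, 0.7660).
Slope in that direction = a·(0.6428) + b·(0.7660) = 0.51921.
Apparent dip = arctan|0.51921| = 27.4° (true dip is 29.1°, so apparent ≤ true as expected).

27.4°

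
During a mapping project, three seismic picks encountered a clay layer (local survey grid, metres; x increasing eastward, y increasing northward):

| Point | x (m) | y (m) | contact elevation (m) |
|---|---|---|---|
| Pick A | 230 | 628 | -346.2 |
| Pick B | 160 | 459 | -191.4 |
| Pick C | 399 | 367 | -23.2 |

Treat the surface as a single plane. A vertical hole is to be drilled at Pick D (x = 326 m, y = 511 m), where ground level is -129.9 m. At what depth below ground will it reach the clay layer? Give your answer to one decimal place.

65.4 m

Let the plane be z = a·x + b·y + c.
Pick B−Pick A: −70a − 169b = 154.8;  Pick C−Pick A: 169a − 261b = 323.
Solving gives a = 0.30288, b = −1.04143.
Then c = -346.2 − a·230 − b·628 = 238.16.
At (326, 511): z_contact = 98.74 − 532.17 + 238.16 = -195.28 m.
Depth below ground = -129.9 − (-195.28) = 65.4 m.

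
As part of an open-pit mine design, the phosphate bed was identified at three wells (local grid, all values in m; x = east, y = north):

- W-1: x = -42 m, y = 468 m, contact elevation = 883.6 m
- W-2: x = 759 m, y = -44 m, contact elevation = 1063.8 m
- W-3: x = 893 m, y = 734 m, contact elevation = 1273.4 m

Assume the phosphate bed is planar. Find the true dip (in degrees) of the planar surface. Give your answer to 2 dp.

Two edge vectors: W-1→W-2 = (801, -512, 180.2), W-1→W-3 = (935, 266, 389.8).
Normal n = (W-1→W-2) × (W-1→W-3) = (-247510.8, -143742.8, 691786).
So ∂z/∂x = −n_x/n_z = 0.35779 and ∂z/∂y = −n_y/n_z = 0.20779.
Gradient magnitude |∇z| = √(a² + b²) = √(0.12801 + 0.04317) = 0.41374.
True dip = arctan(0.41374) = 22.48°, dipping toward WSW (azimuth ≈ 240°).

22.48°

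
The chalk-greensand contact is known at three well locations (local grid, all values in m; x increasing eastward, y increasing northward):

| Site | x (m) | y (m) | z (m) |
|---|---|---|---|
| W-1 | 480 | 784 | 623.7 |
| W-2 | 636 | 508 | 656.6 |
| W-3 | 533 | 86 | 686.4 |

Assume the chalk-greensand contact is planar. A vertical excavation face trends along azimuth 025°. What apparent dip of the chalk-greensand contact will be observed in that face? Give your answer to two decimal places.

Two edge vectors: W-1→W-2 = (156, -276, 32.9), W-1→W-3 = (53, -698, 62.7).
Normal n = (W-1→W-2) × (W-1→W-3) = (5659, -8037.5, -94260).
So ∂z/∂x = −n_x/n_z = 0.06004 and ∂z/∂y = −n_y/n_z = −0.08527.
Unit vector along 025° is (sin 25°, cos 25°) = (0.4226, 0.9063).
Slope in that direction = a·(0.4226) + b·(0.9063) = −0.05191.
Apparent dip = arctan|0.05191| = 2.97° (true dip is 6.0°, so apparent ≤ true as expected).

2.97°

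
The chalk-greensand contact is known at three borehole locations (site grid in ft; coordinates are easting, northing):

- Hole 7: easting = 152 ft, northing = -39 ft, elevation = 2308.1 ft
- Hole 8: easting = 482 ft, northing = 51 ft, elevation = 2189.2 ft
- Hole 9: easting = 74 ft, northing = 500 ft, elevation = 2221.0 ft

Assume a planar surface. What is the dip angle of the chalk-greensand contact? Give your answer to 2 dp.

Let the plane be z = a·easting + b·northing + c.
Hole 8−Hole 7: 330a + 90b = −118.9;  Hole 9−Hole 7: −78a + 539b = −87.1.
Solving gives a = −0.30422, b = −0.20562.
Gradient magnitude |∇z| = √(a² + b²) = √(0.09255 + 0.04228) = 0.36720.
True dip = arctan(0.36720) = 20.16°, dipping toward NE (azimuth ≈ 056°).

20.16°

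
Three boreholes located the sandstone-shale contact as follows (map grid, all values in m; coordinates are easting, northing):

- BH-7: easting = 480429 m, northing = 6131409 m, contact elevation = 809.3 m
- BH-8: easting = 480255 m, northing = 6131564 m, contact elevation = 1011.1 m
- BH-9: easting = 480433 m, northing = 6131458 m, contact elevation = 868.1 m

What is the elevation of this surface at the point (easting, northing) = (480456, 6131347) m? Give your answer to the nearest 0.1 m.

Two edge vectors: BH-7→BH-8 = (-174, 155, 201.8), BH-7→BH-9 = (4, 49, 58.8).
Normal n = (BH-7→BH-8) × (BH-7→BH-9) = (-774.2, 11038.4, -9146).
So ∂z/∂easting = −n_x/n_z = −0.084649027 and ∂z/∂northing = −n_y/n_z = 1.206910125.
Intercept c from BH-7: 809.3 + 40667.85 − 7400059.60 = −7358582.45.
At (480456, 6131347): z = −40670.1 + 7399984.8 − 7358582.45 = 732.2 m.

732.2 m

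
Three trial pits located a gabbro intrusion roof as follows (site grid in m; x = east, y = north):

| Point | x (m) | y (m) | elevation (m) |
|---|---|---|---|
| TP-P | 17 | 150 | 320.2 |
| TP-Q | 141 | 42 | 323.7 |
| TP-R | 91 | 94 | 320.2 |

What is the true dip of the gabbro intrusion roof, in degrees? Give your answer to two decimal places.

Let the plane be z = a·x + b·y + c.
TP-Q−TP-P: 124a − 108b = 3.5;  TP-R−TP-P: 74a − 56b = 0.
Solving gives a = −0.18702, b = −0.24714.
Gradient magnitude |∇z| = √(a² + b²) = √(0.03498 + 0.06108) = 0.30993.
True dip = arctan(0.30993) = 17.22°, dipping toward NE (azimuth ≈ 037°).

17.22°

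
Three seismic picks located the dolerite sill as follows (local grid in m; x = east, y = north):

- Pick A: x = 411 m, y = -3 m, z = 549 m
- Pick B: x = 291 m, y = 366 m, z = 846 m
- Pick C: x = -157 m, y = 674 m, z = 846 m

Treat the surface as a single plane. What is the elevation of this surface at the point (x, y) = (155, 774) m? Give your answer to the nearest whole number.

Two edge vectors: Pick A→Pick B = (-120, 369, 297), Pick A→Pick C = (-568, 677, 297).
Normal n = (Pick A→Pick B) × (Pick A→Pick C) = (-91476, -133056, 128352).
So ∂z/∂x = −n_x/n_z = 0.71270 and ∂z/∂y = −n_y/n_z = 1.03665.
Intercept c from Pick A: 549 − 292.92 + 3.11 = 259.19.
At (155, 774): z = 110.5 + 802.4 + 259.19 = 1172.0 m.

1172 m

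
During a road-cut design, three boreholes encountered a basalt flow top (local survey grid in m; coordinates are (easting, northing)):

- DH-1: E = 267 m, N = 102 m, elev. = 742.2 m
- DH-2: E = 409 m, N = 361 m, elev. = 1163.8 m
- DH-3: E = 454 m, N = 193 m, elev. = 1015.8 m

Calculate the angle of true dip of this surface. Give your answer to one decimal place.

Let the plane be z = a·E + b·N + c.
DH-2−DH-1: 142a + 259b = 421.6;  DH-3−DH-1: 187a + 91b = 273.6.
Solving gives a = 0.91512, b = 1.12607.
Gradient magnitude |∇z| = √(a² + b²) = √(0.83744 + 1.26804) = 1.45103.
True dip = arctan(1.45103) = 55.4°, dipping toward SW (azimuth ≈ 219°).

55.4°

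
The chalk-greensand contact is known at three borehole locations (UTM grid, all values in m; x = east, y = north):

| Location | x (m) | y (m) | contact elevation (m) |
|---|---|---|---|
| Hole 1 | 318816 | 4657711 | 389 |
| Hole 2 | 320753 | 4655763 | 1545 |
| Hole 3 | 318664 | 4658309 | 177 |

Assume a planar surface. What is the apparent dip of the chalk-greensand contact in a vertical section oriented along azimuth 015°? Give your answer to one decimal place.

10.2°

Let the plane be z = a·x + b·y + c.
Hole 2−Hole 1: 1937a − 1948b = 1156;  Hole 3−Hole 1: −152a + 598b = −212.
Solving gives a = 0.32278, b = −0.27247.
Unit vector along 015° is (sin 15°, cos 15°) = (0.2588, 0.9659).
Slope in that direction = a·(0.2588) + b·(0.9659) = −0.17964.
Apparent dip = arctan|0.17964| = 10.2° (true dip is 22.9°, so apparent ≤ true as expected).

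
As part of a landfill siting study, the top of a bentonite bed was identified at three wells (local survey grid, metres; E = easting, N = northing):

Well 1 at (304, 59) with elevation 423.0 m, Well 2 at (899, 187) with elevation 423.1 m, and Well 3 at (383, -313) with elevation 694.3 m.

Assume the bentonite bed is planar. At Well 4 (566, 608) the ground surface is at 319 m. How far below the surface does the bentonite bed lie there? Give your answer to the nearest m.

Let the plane be z = a·E + b·N + c.
Well 2−Well 1: 595a + 128b = 0.1;  Well 3−Well 1: 79a − 372b = 271.3.
Solving gives a = 0.15020, b = −0.69740.
Then c = 423 − a·304 − b·59 = 418.49.
At (566, 608): z_contact = 85.0 − 424.0 + 418.49 = 79.5 m.
Depth below ground = 319 − 79.5 = 240 m.

240 m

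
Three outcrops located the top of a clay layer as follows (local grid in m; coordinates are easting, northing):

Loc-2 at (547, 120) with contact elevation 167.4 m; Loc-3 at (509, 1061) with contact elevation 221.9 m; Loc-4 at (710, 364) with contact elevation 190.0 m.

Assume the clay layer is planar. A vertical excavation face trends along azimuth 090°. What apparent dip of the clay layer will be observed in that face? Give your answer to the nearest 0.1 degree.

Let the plane be z = a·easting + b·northing + c.
Loc-3−Loc-2: −38a + 941b = 54.5;  Loc-4−Loc-2: 163a + 244b = 22.6.
Solving gives a = 0.04899, b = 0.05990.
Unit vector along 090° is (sin 90°, cos 90°) = (1.0000, 0.0000).
Slope in that direction = a·(1.0000) + b·(0.0000) = 0.04899.
Apparent dip = arctan|0.04899| = 2.8° (true dip is 4.4°, so apparent ≤ true as expected).

2.8°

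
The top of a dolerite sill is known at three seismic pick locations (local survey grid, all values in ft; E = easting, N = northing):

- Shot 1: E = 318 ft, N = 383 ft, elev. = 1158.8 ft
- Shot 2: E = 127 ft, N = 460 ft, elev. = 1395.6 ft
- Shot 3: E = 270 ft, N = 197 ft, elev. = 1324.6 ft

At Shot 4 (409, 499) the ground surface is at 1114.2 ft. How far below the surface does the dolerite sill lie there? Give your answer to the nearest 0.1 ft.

147.3 ft

Let the plane be z = a·E + b·N + c.
Shot 2−Shot 1: −191a + 77b = 236.8;  Shot 3−Shot 1: −48a − 186b = 165.8.
Solving gives a = −1.44846, b = −0.51760.
Then c = 1158.8 − a·318 − b·383 = 1817.65.
At (409, 499): z_contact = −592.42 − 258.28 + 1817.65 = 966.95 ft.
Depth below ground = 1114.2 − 966.95 = 147.3 ft.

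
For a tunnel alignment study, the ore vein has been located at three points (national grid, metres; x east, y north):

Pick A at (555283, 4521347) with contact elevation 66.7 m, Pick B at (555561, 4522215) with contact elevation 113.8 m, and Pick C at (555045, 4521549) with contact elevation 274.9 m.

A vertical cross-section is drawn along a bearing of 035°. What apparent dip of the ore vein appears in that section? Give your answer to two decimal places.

Two edge vectors: Pick A→Pick B = (278, 868, 47.1), Pick A→Pick C = (-238, 202, 208.2).
Normal n = (Pick A→Pick B) × (Pick A→Pick C) = (171203.4, -69089.4, 262740).
So ∂z/∂x = −n_x/n_z = −0.65161 and ∂z/∂y = −n_y/n_z = 0.26296.
Unit vector along 035° is (sin 35°, cos 35°) = (0.5736, 0.8192).
Slope in that direction = a·(0.5736) + b·(0.8192) = −0.15834.
Apparent dip = arctan|0.15834| = 9.00° (true dip is 35.1°, so apparent ≤ true as expected).

9.00°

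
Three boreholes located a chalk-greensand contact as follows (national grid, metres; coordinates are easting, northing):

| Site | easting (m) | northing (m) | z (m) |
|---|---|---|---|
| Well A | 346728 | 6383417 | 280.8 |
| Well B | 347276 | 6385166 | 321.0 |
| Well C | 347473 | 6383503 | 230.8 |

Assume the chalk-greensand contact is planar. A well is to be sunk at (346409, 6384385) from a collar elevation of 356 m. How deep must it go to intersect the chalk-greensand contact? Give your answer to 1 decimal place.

7.9 m

Let the plane be z = a·easting + b·northing + c.
Well B−Well A: 548a + 1749b = 40.2;  Well C−Well A: 745a + 86b = −50.
Solving gives a = −0.072385433, b = 0.045664504.
Then c = 280.8 − a·346728 − b·6383417 = −266116.71.
At (346409, 6384385): z_contact = −25074.97 + 291539.77 − 266116.71 = 348.09 m.
Depth below ground = 356 − 348.09 = 7.9 m.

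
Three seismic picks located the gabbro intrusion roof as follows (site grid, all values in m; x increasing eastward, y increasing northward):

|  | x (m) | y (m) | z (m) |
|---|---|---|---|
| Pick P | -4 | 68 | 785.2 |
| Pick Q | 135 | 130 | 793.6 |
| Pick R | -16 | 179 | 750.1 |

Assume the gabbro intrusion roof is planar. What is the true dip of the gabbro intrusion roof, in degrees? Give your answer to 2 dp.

19.42°

Let the plane be z = a·x + b·y + c.
Pick Q−Pick P: 139a + 62b = 8.4;  Pick R−Pick P: −12a + 111b = −35.1.
Solving gives a = 0.19221, b = −0.29544.
Gradient magnitude |∇z| = √(a² + b²) = √(0.03694 + 0.08728) = 0.35246.
True dip = arctan(0.35246) = 19.42°, dipping toward NNW (azimuth ≈ 327°).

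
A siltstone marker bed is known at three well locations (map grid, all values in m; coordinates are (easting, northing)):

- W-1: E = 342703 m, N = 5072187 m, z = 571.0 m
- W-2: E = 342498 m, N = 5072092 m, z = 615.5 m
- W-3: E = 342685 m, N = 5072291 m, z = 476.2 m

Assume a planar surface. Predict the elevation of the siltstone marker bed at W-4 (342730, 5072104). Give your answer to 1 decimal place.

649.1 m

Two edge vectors: W-1→W-2 = (-205, -95, 44.5), W-1→W-3 = (-18, 104, -94.8).
Normal n = (W-1→W-2) × (W-1→W-3) = (4378, -20235, -23030).
So ∂z/∂E = −n_x/n_z = 0.190099870 and ∂z/∂N = −n_y/n_z = −0.878636561.
Intercept c from W-1: 571 − 65147.80 + 4456608.94 = 4392032.15.
At (342730, 5072104): z = 65152.9 − 4456536.0 + 4392032.15 = 649.1 m.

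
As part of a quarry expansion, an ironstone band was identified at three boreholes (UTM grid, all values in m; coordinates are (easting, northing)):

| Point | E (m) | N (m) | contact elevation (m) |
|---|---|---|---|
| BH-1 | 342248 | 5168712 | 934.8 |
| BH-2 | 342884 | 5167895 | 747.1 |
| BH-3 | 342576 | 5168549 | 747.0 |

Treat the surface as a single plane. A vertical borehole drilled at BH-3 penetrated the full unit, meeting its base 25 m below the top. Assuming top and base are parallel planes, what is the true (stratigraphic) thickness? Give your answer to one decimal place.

Two edge vectors: BH-1→BH-2 = (636, -817, -187.7), BH-1→BH-3 = (328, -163, -187.8).
Normal n = (BH-1→BH-2) × (BH-1→BH-3) = (122837.5, 57875.2, 164308).
So ∂z/∂E = −n_x/n_z = −0.74761 and ∂z/∂N = −n_y/n_z = −0.35224.
|∇z| = √(a²+b²) = 0.82643, so dip δ = arctan(0.82643) = 39.57°.
True thickness = vertical thickness × cos δ = 25 × cos 39.57° = 19.3 m.

19.3 m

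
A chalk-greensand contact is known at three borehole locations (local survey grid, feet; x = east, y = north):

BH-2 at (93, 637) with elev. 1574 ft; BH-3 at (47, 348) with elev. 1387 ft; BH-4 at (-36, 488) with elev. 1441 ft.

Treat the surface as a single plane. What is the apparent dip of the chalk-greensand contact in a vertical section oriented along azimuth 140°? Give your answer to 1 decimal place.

12.9°

Two edge vectors: BH-2→BH-3 = (-46, -289, -187), BH-2→BH-4 = (-129, -149, -133).
Normal n = (BH-2→BH-3) × (BH-2→BH-4) = (10574, 18005, -30427).
So ∂z/∂x = −n_x/n_z = 0.34752 and ∂z/∂y = −n_y/n_z = 0.59174.
Unit vector along 140° is (sin 140°, cos 140°) = (0.6428, -0.7660).
Slope in that direction = a·(0.6428) + b·(-0.7660) = −0.22992.
Apparent dip = arctan|0.22992| = 12.9° (true dip is 34.5°, so apparent ≤ true as expected).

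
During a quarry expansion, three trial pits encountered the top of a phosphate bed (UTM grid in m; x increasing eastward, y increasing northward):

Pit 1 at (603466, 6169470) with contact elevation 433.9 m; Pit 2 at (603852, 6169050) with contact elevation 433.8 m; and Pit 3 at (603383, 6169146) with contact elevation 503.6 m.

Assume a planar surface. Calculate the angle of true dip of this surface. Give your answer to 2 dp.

13.97°

Let the plane be z = a·x + b·y + c.
Pit 2−Pit 1: 386a − 420b = −0.1;  Pit 3−Pit 1: −83a − 324b = 69.7.
Solving gives a = −0.18325, b = −0.16818.
Gradient magnitude |∇z| = √(a² + b²) = √(0.03358 + 0.02828) = 0.24873.
True dip = arctan(0.24873) = 13.97°, dipping toward NE (azimuth ≈ 047°).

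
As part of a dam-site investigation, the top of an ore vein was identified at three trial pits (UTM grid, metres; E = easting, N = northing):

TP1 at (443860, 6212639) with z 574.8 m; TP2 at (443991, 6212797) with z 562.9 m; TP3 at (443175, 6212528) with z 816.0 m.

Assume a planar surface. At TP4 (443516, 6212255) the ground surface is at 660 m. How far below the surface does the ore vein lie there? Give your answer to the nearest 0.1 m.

Let the plane be z = a·E + b·N + c.
TP2−TP1: 131a + 158b = −11.9;  TP3−TP1: −685a − 111b = 241.2.
Solving gives a = −0.392668296, b = 0.250250296.
Then c = 574.8 − a·443860 − b·6212639 = −1379850.20.
At (443516, 6212255): z_contact = −174154.67 + 1554618.65 − 1379850.20 = 613.78 m.
Depth below ground = 660 − 613.78 = 46.2 m.

46.2 m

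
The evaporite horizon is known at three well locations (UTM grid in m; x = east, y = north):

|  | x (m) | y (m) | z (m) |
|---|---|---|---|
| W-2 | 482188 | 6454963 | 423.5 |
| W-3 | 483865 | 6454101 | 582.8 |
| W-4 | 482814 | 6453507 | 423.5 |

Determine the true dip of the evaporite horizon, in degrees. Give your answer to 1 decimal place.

Let the plane be z = a·x + b·y + c.
W-3−W-2: 1677a − 862b = 159.3;  W-4−W-2: 626a − 1456b = 0.
Solving gives a = 0.12194, b = 0.05243.
Gradient magnitude |∇z| = √(a² + b²) = √(0.01487 + 0.00275) = 0.13273.
True dip = arctan(0.13273) = 7.6°, dipping toward WSW (azimuth ≈ 247°).

7.6°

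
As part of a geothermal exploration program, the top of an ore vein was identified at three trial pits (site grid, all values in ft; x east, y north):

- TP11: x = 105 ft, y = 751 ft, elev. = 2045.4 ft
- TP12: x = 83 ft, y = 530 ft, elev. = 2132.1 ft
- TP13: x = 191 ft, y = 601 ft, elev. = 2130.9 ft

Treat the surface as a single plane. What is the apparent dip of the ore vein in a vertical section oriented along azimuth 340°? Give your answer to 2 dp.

25.81°

Two edge vectors: TP11→TP12 = (-22, -221, 86.7), TP11→TP13 = (86, -150, 85.5).
Normal n = (TP11→TP12) × (TP11→TP13) = (-5890.5, 9337.2, 22306).
So ∂z/∂x = −n_x/n_z = 0.26408 and ∂z/∂y = −n_y/n_z = −0.41860.
Unit vector along 340° is (sin 340°, cos 340°) = (-0.3420, 0.9397).
Slope in that direction = a·(-0.3420) + b·(0.9397) = −0.48367.
Apparent dip = arctan|0.48367| = 25.81° (true dip is 26.3°, so apparent ≤ true as expected).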